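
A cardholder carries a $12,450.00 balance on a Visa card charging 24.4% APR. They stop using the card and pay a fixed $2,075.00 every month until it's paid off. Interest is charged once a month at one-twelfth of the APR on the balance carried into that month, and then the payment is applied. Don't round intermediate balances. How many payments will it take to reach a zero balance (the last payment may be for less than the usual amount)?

Monthly rate r = 24.4%/12 = 2.03333% = 0.0203333.
Recurrence: B ← B·(1+r) − $2,075.00.
Month 1: interest $253.15; balance after payment $10,628.15.
Month 2: interest $216.11; balance after payment $8,769.26.
Closed form: n = −ln(1 − rB₀/P)/ln(1+r) = −ln(0.878)/ln(1.02033) ≈ 6.464, so the balance reaches zero during payment 7.

7 months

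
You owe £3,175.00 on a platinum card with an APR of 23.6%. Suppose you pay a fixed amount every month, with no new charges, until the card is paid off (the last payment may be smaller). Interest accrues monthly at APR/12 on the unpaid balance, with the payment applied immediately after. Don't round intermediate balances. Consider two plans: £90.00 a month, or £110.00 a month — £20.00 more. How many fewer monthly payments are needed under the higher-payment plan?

17 fewer payments

Monthly rate r = 23.6%/12 = 1.96667% = 0.0196667.
At £90.00/mo: n = ⌈−ln(1 − rB₀/P)/ln(1+r)⌉ = 61 payments (last £69.28); total interest = total paid − £3,175.00 = £2,294.28.
At £110.00/mo: 44 payments (last £6.07); total interest £1,561.07.
Payments saved = 61 − 44 = 17.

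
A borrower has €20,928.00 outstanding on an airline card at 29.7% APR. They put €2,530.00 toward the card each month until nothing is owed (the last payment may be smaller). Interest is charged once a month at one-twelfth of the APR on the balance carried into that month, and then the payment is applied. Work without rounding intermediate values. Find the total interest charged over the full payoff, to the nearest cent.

Monthly rate r = 29.7%/12 = 2.475% = 0.02475.
Payoff takes n = ⌈−ln(1 − rB₀/P)/ln(1+r)⌉ = ⌈9.370⌉ = 10 payments; the last is €942.28.
Total paid = 9·€2,530.00 + €942.28 = €23,712.28.
Total interest = total paid − principal = €23,712.28 − €20,928.00 = €2,784.28.

€2,784.28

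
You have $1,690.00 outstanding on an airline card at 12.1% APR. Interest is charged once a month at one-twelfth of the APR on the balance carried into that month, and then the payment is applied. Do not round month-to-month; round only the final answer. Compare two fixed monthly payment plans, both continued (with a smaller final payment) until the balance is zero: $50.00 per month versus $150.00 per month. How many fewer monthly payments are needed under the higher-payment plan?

Monthly rate r = 12.1%/12 = 1.00833% = 0.0100833.
At $50.00/mo: n = ⌈−ln(1 − rB₀/P)/ln(1+r)⌉ = 42 payments (last $27.01); total interest = total paid − $1,690.00 = $387.01.
At $150.00/mo: 13 payments (last $2.99); total interest $112.99.
Payments saved = 42 − 13 = 29.

29 fewer payments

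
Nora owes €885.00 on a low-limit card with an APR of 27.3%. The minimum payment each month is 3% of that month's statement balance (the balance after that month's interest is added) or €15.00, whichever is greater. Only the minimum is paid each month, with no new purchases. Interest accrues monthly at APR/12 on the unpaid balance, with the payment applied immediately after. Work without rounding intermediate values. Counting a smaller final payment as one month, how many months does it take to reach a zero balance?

Monthly rate r = 27.3%/12 = 2.275% = 0.02275.
While 3% of the post-interest balance exceeds €15.00, each month B ← (B·(1+r))·(1 − 0.03), i.e. B shrinks by the factor (1+r)·0.97 = 0.99207.
This holds for months 1–75. Entering month 76 the balance is €487.01; 3% of the post-interest balance is now below €15.00, so the flat €15.00 minimum applies from here.
From month 76 a fixed €15.00 at rate r clears €487.01 in 60 more payments. Total: 75 + 60 = 135 months.

135 months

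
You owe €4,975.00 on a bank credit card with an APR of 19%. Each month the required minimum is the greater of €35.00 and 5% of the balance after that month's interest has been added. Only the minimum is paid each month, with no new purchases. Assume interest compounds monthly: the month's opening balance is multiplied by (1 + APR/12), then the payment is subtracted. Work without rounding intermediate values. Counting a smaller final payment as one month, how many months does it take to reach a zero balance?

80 months

Monthly rate r = 19%/12 = 1.58333% = 0.0158333.
While 5% of the post-interest balance exceeds €35.00, each month B ← (B·(1+r))·(1 − 0.05), i.e. B shrinks by the factor (1+r)·0.95 = 0.96504.
This holds for months 1–56. Entering month 57 the balance is €678.22; 5% of the post-interest balance is now below €35.00, so the flat €35.00 minimum applies from here.
From month 57 a fixed €35.00 at rate r clears €678.22 in 24 more payments. Total: 56 + 24 = 80 months.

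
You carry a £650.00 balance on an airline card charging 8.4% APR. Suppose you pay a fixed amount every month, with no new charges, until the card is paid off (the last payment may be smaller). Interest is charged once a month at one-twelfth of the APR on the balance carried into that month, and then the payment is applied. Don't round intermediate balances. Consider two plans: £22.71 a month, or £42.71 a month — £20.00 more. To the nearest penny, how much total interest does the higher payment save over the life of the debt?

£38.19

Monthly rate r = 8.4%/12 = 0.7% = 0.007.
At £22.71/mo: n = ⌈−ln(1 − rB₀/P)/ln(1+r)⌉ = 33 payments (last £1.19); total interest = total paid − £650.00 = £77.91.
At £42.71/mo: 17 payments (last £6.36); total interest £39.72.
Interest saved = £77.91 − £39.72 = £38.19.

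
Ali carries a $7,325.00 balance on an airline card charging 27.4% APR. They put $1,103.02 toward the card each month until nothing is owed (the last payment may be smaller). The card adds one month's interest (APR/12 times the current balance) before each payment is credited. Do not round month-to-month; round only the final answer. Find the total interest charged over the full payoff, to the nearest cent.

Monthly rate r = 27.4%/12 = 2.28333% = 0.0228333.
Payoff takes n = ⌈−ln(1 − rB₀/P)/ln(1+r)⌉ = ⌈7.284⌉ = 8 payments; the last is $315.51.
Total paid = 7·$1,103.02 + $315.51 = $8,036.65.
Total interest = total paid − principal = $8,036.65 − $7,325.00 = $711.65.

$711.65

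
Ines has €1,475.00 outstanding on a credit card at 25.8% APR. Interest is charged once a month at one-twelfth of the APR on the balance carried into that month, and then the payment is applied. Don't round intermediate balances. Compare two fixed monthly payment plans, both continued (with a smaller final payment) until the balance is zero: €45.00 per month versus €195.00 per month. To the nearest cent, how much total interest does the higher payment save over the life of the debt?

€953.13

Monthly rate r = 25.8%/12 = 2.15% = 0.0215.
At €45.00/mo: n = ⌈−ln(1 − rB₀/P)/ln(1+r)⌉ = 58 payments (last €15.61); total interest = total paid − €1,475.00 = €1,105.61.
At €195.00/mo: 9 payments (last €67.48); total interest €152.48.
Interest saved = €1,105.61 − €152.48 = €953.13.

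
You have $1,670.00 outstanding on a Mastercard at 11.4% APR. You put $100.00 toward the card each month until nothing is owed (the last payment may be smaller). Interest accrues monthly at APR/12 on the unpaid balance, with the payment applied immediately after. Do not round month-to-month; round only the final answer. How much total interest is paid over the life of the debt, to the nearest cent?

$157.11

Monthly rate r = 11.4%/12 = 0.95% = 0.0095.
Payoff takes n = ⌈−ln(1 − rB₀/P)/ln(1+r)⌉ = ⌈18.270⌉ = 19 payments; the last is $27.11.
Total paid = 18·$100.00 + $27.11 = $1,827.11.
Total interest = total paid − principal = $1,827.11 − $1,670.00 = $157.11.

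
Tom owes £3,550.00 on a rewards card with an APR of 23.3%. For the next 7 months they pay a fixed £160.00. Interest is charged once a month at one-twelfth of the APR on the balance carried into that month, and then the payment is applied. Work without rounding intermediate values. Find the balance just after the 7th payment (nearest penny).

Monthly rate r = 23.3%/12 = 1.94167% = 0.0194167.
Each month: B ← B·(1+r) − £160.00.
Month 1: interest £68.93; balance after payment £3,458.93.
Month 2: interest £67.16; balance after payment £3,366.09.
Month 3: interest £65.36; balance after payment £3,271.45.
Month 4: interest £63.52; balance after payment £3,174.97.
Month 5: interest £61.65; balance after payment £3,076.62.
Month 6: interest £59.74; balance after payment £2,976.35.
Month 7: interest £57.79; balance after payment £2,874.14.

£2,874.14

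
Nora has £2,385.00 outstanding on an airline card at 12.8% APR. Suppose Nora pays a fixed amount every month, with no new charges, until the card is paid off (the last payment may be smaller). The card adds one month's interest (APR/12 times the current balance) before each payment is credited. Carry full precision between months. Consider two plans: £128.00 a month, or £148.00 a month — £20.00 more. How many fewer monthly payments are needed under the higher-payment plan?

3 fewer payments

Monthly rate r = 12.8%/12 = 1.06667% = 0.0106667.
At £128.00/mo: n = ⌈−ln(1 − rB₀/P)/ln(1+r)⌉ = 21 payments (last £113.21); total interest = total paid − £2,385.00 = £288.21.
At £148.00/mo: 18 payments (last £115.05); total interest £246.05.
Payments saved = 21 − 18 = 3.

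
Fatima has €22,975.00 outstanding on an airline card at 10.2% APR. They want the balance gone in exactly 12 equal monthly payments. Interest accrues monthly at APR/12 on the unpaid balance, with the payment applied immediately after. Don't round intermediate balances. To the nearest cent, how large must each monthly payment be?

€2,022.01

Monthly rate r = 10.2%/12 = 0.85% = 0.0085.
Level-payment amortization: P = B₀·r / (1 − (1+r)^(−n)) = 22975.00·0.0085 / (1 − 1.0085^(−12)).
Denominator 1 − (1+r)^(−12) = 0.0965811054.
P = 195.287 / 0.0965811054 ≈ 2022.01.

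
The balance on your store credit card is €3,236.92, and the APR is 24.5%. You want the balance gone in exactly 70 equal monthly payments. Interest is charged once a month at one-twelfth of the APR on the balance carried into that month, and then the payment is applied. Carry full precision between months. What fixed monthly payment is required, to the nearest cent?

€87.30

Monthly rate r = 24.5%/12 = 2.04167% = 0.0204167.
Level-payment amortization: P = B₀·r / (1 − (1+r)^(−n)) = 3236.92·0.0204167 / (1 − 1.02042^(−70)).
Denominator 1 − (1+r)^(−70) = 0.757019198.
P = 66.0871 / 0.757019198 ≈ 87.30.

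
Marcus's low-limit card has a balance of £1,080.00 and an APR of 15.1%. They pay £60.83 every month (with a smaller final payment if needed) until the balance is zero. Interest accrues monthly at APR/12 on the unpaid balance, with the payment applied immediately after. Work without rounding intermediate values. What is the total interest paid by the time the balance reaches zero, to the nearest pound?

£150

Monthly rate r = 15.1%/12 = 1.25833% = 0.0125833.
Payoff takes n = ⌈−ln(1 − rB₀/P)/ln(1+r)⌉ = ⌈20.220⌉ = 21 payments; the last is £13.42.
Total paid = 20·£60.83 + £13.42 = £1,230.02.
Total interest = total paid − principal = £1,230.02 − £1,080.00 = £150.02.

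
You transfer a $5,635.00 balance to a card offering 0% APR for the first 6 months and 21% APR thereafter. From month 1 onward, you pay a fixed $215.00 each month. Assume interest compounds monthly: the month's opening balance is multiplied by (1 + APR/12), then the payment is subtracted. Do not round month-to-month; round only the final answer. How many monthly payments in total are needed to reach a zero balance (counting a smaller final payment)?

Promo months 1–6 at r₀ = 0%/12 = 0; months 7+ at r₁ = 21%/12 = 0.0175.
After month 6 (no interest yet): B = $5,635.00 − 6·$215.00 = $4,345.00.
Then at r₁ with $215.00/mo: n₂ = −ln(1 − r₁·B/P)/ln(1+r₁) ≈ 25.16 → 26 more payments.

32 months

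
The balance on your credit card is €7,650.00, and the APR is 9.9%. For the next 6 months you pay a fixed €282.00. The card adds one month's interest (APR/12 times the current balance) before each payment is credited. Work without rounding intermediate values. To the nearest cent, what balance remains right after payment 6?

Monthly rate r = 9.9%/12 = 0.825% = 0.00825.
Each month: B ← B·(1+r) − €282.00.
Month 1: interest €63.11; balance after payment €7,431.11.
Month 2: interest €61.31; balance after payment €7,210.42.
Month 3: interest €59.49; balance after payment €6,987.91.
Month 4: interest €57.65; balance after payment €6,763.56.
Month 5: interest €55.80; balance after payment €6,537.35.
Month 6: interest €53.93; balance after payment €6,309.29.

€6,309.29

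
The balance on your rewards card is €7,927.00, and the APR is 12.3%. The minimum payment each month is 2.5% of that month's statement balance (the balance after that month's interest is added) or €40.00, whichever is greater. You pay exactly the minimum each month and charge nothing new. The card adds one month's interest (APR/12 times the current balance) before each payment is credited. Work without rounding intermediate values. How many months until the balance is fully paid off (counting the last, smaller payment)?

158 months

Monthly rate r = 12.3%/12 = 1.025% = 0.01025.
While 2.5% of the post-interest balance exceeds €40.00, each month B ← (B·(1+r))·(1 − 0.025), i.e. B shrinks by the factor (1+r)·0.975 = 0.98499.
This holds for months 1–107. Entering month 108 the balance is €1,572.14; 2.5% of the post-interest balance is now below €40.00, so the flat €40.00 minimum applies from here.
From month 108 a fixed €40.00 at rate r clears €1,572.14 in 51 more payments. Total: 107 + 51 = 158 months.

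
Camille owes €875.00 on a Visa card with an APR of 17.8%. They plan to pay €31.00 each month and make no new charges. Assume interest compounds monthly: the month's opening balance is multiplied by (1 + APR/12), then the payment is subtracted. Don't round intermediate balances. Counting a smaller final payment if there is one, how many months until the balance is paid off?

Monthly rate r = 17.8%/12 = 1.48333% = 0.0148333.
Recurrence: B ← B·(1+r) − €31.00.
Month 1: interest €12.98; balance after payment €856.98.
Month 2: interest €12.71; balance after payment €838.69.
Closed form: n = −ln(1 − rB₀/P)/ln(1+r) = −ln(0.58132)/ln(1.01483) ≈ 36.841, so the balance reaches zero during payment 37.

37 months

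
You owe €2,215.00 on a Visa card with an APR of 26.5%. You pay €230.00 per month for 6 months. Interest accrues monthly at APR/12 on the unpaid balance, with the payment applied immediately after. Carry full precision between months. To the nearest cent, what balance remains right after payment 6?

Monthly rate r = 26.5%/12 = 2.20833% = 0.0220833.
Each month: B ← B·(1+r) − €230.00.
Month 1: interest €48.91; balance after payment €2,033.91.
Month 2: interest €44.92; balance after payment €1,848.83.
Month 3: interest €40.83; balance after payment €1,659.66.
Month 4: interest €36.65; balance after payment €1,466.31.
Month 5: interest €32.38; balance after payment €1,268.69.
Month 6: interest €28.02; balance after payment €1,066.71.

€1,066.71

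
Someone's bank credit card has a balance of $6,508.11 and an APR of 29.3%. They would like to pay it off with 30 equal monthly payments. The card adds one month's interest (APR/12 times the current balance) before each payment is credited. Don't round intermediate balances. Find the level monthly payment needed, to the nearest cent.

Monthly rate r = 29.3%/12 = 2.44167% = 0.0244167.
Level-payment amortization: P = B₀·r / (1 − (1+r)^(−n)) = 6508.11·0.0244167 / (1 − 1.02442^(−30)).
Denominator 1 − (1+r)^(−30) = 0.515045568.
P = 158.906 / 0.515045568 ≈ 308.53.

$308.53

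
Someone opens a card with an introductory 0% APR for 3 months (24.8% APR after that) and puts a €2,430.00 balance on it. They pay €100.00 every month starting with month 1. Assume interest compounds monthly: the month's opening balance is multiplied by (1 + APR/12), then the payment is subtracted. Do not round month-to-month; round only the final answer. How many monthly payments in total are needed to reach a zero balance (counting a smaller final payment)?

32 payments

Promo months 1–3 at r₀ = 0%/12 = 0; months 4+ at r₁ = 24.8%/12 = 0.0206667.
After month 3 (no interest yet): B = €2,430.00 − 3·€100.00 = €2,130.00.
Then at r₁ with €100.00/mo: n₂ = −ln(1 − r₁·B/P)/ln(1+r₁) ≈ 28.36 → 29 more payments.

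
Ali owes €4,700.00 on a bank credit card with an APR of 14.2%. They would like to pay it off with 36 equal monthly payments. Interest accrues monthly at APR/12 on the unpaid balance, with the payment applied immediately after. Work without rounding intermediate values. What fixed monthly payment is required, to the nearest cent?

Monthly rate r = 14.2%/12 = 1.18333% = 0.0118333.
Level-payment amortization: P = B₀·r / (1 − (1+r)^(−n)) = 4700.00·0.0118333 / (1 − 1.01183^(−36)).
Denominator 1 − (1+r)^(−36) = 0.345248307.
P = 55.6167 / 0.345248307 ≈ 161.09.

€161.09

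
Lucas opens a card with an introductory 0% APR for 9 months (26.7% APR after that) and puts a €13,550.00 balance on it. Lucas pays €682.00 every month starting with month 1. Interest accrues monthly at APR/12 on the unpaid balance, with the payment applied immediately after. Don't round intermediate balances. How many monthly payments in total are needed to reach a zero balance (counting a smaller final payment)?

22 payments

Promo months 1–9 at r₀ = 0%/12 = 0; months 10+ at r₁ = 26.7%/12 = 0.02225.
After month 9 (no interest yet): B = €13,550.00 − 9·€682.00 = €7,412.00.
Then at r₁ with €682.00/mo: n₂ = −ln(1 − r₁·B/P)/ln(1+r₁) ≈ 12.58 → 13 more payments.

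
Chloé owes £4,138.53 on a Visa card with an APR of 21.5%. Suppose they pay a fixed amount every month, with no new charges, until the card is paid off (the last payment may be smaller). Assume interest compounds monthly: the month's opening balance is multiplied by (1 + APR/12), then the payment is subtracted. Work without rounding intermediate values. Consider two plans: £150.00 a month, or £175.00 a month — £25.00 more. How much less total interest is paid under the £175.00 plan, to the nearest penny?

Monthly rate r = 21.5%/12 = 1.79167% = 0.0179167.
At £150.00/mo: n = ⌈−ln(1 − rB₀/P)/ln(1+r)⌉ = 39 payments (last £59.90); total interest = total paid − £4,138.53 = £1,621.37.
At £175.00/mo: 32 payments (last £6.35); total interest £1,292.82.
Interest saved = £1,621.37 − £1,292.82 = £328.55.

£328.55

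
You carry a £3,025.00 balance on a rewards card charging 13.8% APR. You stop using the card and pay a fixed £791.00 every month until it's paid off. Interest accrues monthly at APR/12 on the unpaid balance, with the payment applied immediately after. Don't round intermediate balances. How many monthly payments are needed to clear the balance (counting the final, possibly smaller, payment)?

Monthly rate r = 13.8%/12 = 1.15% = 0.0115.
Recurrence: B ← B·(1+r) − £791.00.
Month 1: interest £34.79; balance after payment £2,268.79.
Month 2: interest £26.09; balance after payment £1,503.88.
Month 3: interest £17.29; balance after payment £730.17.
Month 4: interest £8.40; balance after payment £0.00.

4 months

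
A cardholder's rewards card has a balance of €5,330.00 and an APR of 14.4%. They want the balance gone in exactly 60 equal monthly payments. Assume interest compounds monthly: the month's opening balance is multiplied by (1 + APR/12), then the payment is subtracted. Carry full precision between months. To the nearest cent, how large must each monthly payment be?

€125.13

Monthly rate r = 14.4%/12 = 1.2% = 0.012.
Level-payment amortization: P = B₀·r / (1 − (1+r)^(−n)) = 5330.00·0.012 / (1 − 1.012^(−60)).
Denominator 1 − (1+r)^(−60) = 0.51115717.
P = 63.96 / 0.51115717 ≈ 125.13.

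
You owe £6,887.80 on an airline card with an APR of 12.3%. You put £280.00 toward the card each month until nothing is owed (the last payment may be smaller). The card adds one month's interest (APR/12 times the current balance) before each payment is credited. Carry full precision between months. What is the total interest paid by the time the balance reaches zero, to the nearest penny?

Monthly rate r = 12.3%/12 = 1.025% = 0.01025.
Payoff takes n = ⌈−ln(1 − rB₀/P)/ln(1+r)⌉ = ⌈28.491⌉ = 29 payments; the last is £137.75.
Total paid = 28·£280.00 + £137.75 = £7,977.75.
Total interest = total paid − principal = £7,977.75 − £6,887.80 = £1,089.95.

£1,089.95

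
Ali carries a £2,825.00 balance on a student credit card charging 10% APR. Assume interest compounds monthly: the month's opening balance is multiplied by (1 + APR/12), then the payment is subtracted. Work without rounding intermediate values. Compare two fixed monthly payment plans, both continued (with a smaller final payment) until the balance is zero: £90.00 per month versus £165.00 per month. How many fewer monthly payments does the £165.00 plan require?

Monthly rate r = 10%/12 = 0.833333% = 0.00833333.
At £90.00/mo: n = ⌈−ln(1 − rB₀/P)/ln(1+r)⌉ = 37 payments (last £48.65); total interest = total paid − £2,825.00 = £463.65.
At £165.00/mo: 19 payments (last £90.87); total interest £235.87.
Payments saved = 37 − 19 = 18.

18 fewer payments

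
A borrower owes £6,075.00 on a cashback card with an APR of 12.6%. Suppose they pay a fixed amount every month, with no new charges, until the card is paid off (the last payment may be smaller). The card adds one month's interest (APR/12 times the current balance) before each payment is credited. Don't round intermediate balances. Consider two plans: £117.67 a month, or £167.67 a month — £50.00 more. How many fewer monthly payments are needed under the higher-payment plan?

29 fewer payments

Monthly rate r = 12.6%/12 = 1.05% = 0.0105.
At £117.67/mo: n = ⌈−ln(1 − rB₀/P)/ln(1+r)⌉ = 75 payments (last £91.69); total interest = total paid − £6,075.00 = £2,724.27.
At £167.67/mo: 46 payments (last £139.79); total interest £1,609.94.
Payments saved = 75 − 46 = 29.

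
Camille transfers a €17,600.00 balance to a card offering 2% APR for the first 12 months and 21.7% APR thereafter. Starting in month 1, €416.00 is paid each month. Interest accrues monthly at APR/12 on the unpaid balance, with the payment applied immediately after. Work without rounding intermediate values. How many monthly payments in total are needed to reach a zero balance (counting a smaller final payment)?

59 payments

Promo months 1–12 at r₀ = 2%/12 = 0.00166667; months 13+ at r₁ = 21.7%/12 = 0.0180833.
After month 12: iterate B ← B·(1+r₀) − €416.00 for 12 months → €12,917.23.
Then at r₁ with €416.00/mo: n₂ = −ln(1 − r₁·B/P)/ln(1+r₁) ≈ 46.00 → 47 more payments.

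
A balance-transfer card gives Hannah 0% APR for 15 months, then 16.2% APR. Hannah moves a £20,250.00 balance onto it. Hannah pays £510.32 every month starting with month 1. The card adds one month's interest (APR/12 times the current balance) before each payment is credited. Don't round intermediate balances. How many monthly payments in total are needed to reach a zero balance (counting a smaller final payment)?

Promo months 1–15 at r₀ = 0%/12 = 0; months 16+ at r₁ = 16.2%/12 = 0.0135.
After month 15 (no interest yet): B = £20,250.00 − 15·£510.32 = £12,595.20.
Then at r₁ with £510.32/mo: n₂ = −ln(1 − r₁·B/P)/ln(1+r₁) ≈ 30.22 → 31 more payments.

46 months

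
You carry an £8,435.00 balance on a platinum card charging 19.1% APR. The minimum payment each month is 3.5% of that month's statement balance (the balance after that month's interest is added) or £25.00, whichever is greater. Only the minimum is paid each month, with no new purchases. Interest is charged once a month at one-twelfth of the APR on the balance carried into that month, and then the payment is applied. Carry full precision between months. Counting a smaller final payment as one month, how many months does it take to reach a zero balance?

Monthly rate r = 19.1%/12 = 1.59167% = 0.0159167.
While 3.5% of the post-interest balance exceeds £25.00, each month B ← (B·(1+r))·(1 − 0.035), i.e. B shrinks by the factor (1+r)·0.965 = 0.98036.
This holds for months 1–126. Entering month 127 the balance is £692.86; 3.5% of the post-interest balance is now below £25.00, so the flat £25.00 minimum applies from here.
From month 127 a fixed £25.00 at rate r clears £692.86 in 37 more payments. Total: 126 + 37 = 163 months.

163 months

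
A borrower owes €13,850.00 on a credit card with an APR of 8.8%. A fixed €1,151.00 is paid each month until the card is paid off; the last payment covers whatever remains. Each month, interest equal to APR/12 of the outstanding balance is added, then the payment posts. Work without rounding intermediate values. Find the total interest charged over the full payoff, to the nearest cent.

€703.65

Monthly rate r = 8.8%/12 = 0.733333% = 0.00733333.
Payoff takes n = ⌈−ln(1 − rB₀/P)/ln(1+r)⌉ = ⌈12.644⌉ = 13 payments; the last is €741.65.
Total paid = 12·€1,151.00 + €741.65 = €14,553.65.
Total interest = total paid − principal = €14,553.65 − €13,850.00 = €703.65.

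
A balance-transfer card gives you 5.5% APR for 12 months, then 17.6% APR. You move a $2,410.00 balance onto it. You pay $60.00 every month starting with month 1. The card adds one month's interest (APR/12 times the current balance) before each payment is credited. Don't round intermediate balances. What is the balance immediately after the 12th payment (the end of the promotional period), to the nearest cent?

Promo months 1–12 at r₀ = 5.5%/12 = 0.00458333; months 13+ at r₁ = 17.6%/12 = 0.0146667.
After month 12: iterate B ← B·(1+r₀) − $60.00 for 12 months → $1,807.51.

$1,807.51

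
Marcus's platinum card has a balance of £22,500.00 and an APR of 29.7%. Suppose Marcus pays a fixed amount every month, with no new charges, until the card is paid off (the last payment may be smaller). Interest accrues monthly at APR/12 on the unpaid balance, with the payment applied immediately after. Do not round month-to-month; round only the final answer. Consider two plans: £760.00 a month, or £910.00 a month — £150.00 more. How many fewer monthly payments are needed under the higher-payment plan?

15 fewer payments

Monthly rate r = 29.7%/12 = 2.475% = 0.02475.
At £760.00/mo: n = ⌈−ln(1 − rB₀/P)/ln(1+r)⌉ = 54 payments (last £737.52); total interest = total paid − £22,500.00 = £18,517.52.
At £910.00/mo: 39 payments (last £656.31); total interest £12,736.31.
Payments saved = 54 − 39 = 15.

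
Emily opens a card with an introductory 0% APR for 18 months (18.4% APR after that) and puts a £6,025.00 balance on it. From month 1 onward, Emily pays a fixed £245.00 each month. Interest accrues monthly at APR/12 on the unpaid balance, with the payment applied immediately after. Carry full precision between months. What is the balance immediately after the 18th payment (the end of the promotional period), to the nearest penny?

£1,615.00

Promo months 1–18 at r₀ = 0%/12 = 0; months 19+ at r₁ = 18.4%/12 = 0.0153333.
After month 18 (no interest yet): B = £6,025.00 − 18·£245.00 = £1,615.00.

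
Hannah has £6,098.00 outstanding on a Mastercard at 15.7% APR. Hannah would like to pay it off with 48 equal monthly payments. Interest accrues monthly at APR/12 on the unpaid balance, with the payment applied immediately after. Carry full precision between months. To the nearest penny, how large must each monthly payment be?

Monthly rate r = 15.7%/12 = 1.30833% = 0.0130833.
Level-payment amortization: P = B₀·r / (1 − (1+r)^(−n)) = 6098.00·0.0130833 / (1 − 1.01308^(−48)).
Denominator 1 − (1+r)^(−48) = 0.464164098.
P = 79.7822 / 0.464164098 ≈ 171.88.

£171.88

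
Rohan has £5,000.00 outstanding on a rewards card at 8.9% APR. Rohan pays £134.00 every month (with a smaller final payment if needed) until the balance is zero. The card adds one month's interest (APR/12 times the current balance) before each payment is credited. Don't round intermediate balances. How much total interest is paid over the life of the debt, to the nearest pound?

Monthly rate r = 8.9%/12 = 0.741667% = 0.00741667.
Payoff takes n = ⌈−ln(1 − rB₀/P)/ln(1+r)⌉ = ⌈43.846⌉ = 44 payments; the last is £113.38.
Total paid = 43·£134.00 + £113.38 = £5,875.38.
Total interest = total paid − principal = £5,875.38 − £5,000.00 = £875.38.

£875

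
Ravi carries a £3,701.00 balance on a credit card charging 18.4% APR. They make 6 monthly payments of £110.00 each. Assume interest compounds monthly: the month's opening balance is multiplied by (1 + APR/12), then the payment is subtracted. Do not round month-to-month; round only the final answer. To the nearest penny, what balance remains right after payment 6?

Monthly rate r = 18.4%/12 = 1.53333% = 0.0153333.
Each month: B ← B·(1+r) − £110.00.
Month 1: interest £56.75; balance after payment £3,647.75.
Month 2: interest £55.93; balance after payment £3,593.68.
Month 3: interest £55.10; balance after payment £3,538.78.
Month 4: interest £54.26; balance after payment £3,483.05.
Month 5: interest £53.41; balance after payment £3,426.45.
Month 6: interest £52.54; balance after payment £3,368.99.

£3,368.99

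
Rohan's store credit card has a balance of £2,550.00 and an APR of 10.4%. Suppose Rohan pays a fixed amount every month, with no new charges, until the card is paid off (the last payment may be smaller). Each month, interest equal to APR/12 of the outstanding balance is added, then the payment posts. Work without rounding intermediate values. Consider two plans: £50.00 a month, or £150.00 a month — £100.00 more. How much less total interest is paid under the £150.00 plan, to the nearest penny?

Monthly rate r = 10.4%/12 = 0.866667% = 0.00866667.
At £50.00/mo: n = ⌈−ln(1 − rB₀/P)/ln(1+r)⌉ = 68 payments (last £30.36); total interest = total paid − £2,550.00 = £830.36.
At £150.00/mo: 19 payments (last £70.71); total interest £220.71.
Interest saved = £830.36 − £220.71 = £609.65.

£609.65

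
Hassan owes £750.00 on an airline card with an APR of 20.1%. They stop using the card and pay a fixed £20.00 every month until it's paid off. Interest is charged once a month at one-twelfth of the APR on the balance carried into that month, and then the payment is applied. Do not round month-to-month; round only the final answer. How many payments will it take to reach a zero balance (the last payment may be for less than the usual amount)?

60 payments

Monthly rate r = 20.1%/12 = 1.675% = 0.01675.
Recurrence: B ← B·(1+r) − £20.00.
Month 1: interest £12.56; balance after payment £742.56.
Month 2: interest £12.44; balance after payment £735.00.
Closed form: n = −ln(1 − rB₀/P)/ln(1+r) = −ln(0.37187)/ln(1.01675) ≈ 59.550, so the balance reaches zero during payment 60.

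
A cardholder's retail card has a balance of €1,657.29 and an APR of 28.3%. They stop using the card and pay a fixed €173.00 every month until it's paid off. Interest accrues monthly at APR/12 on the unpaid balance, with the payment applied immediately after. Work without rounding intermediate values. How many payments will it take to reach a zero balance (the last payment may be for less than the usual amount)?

Monthly rate r = 28.3%/12 = 2.35833% = 0.0235833.
Recurrence: B ← B·(1+r) − €173.00.
Month 1: interest €39.08; balance after payment €1,523.37.
Month 2: interest €35.93; balance after payment €1,386.30.
Closed form: n = −ln(1 − rB₀/P)/ln(1+r) = −ln(0.77408)/ln(1.02358) ≈ 10.986, so the balance reaches zero during payment 11.

11 months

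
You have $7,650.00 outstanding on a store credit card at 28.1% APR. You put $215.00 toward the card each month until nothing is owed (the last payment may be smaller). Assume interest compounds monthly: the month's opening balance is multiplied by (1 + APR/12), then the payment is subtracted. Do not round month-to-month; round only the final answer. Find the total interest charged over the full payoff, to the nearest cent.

Monthly rate r = 28.1%/12 = 2.34167% = 0.0234167.
Payoff takes n = ⌈−ln(1 − rB₀/P)/ln(1+r)⌉ = ⌈77.374⌉ = 78 payments; the last is $80.93.
Total paid = 77·$215.00 + $80.93 = $16,635.93.
Total interest = total paid − principal = $16,635.93 − $7,650.00 = $8,985.93.

$8,985.93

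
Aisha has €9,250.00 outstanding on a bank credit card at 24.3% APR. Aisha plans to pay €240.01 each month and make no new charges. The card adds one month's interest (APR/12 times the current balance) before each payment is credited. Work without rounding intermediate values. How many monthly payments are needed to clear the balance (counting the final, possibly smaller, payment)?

Monthly rate r = 24.3%/12 = 2.025% = 0.02025.
Recurrence: B ← B·(1+r) − €240.01.
Month 1: interest €187.31; balance after payment €9,197.30.
Month 2: interest €186.25; balance after payment €9,143.54.
Closed form: n = −ln(1 − rB₀/P)/ln(1+r) = −ln(0.21956)/ln(1.02025) ≈ 75.625, so the balance reaches zero during payment 76.

76 months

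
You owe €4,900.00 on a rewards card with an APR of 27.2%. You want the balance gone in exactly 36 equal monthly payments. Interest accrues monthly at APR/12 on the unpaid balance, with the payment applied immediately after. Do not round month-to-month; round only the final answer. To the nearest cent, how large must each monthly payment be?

€200.57

Monthly rate r = 27.2%/12 = 2.26667% = 0.0226667.
Level-payment amortization: P = B₀·r / (1 − (1+r)^(−n)) = 4900.00·0.0226667 / (1 − 1.02267^(−36)).
Denominator 1 − (1+r)^(−36) = 0.55375601.
P = 111.067 / 0.55375601 ≈ 200.57.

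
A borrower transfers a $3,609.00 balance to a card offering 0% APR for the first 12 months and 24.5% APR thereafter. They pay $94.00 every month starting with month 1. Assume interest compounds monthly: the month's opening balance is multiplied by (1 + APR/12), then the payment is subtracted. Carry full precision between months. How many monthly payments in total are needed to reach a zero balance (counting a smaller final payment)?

Promo months 1–12 at r₀ = 0%/12 = 0; months 13+ at r₁ = 24.5%/12 = 0.0204167.
After month 12 (no interest yet): B = $3,609.00 − 12·$94.00 = $2,481.00.
Then at r₁ with $94.00/mo: n₂ = −ln(1 − r₁·B/P)/ln(1+r₁) ≈ 38.30 → 39 more payments.

51 months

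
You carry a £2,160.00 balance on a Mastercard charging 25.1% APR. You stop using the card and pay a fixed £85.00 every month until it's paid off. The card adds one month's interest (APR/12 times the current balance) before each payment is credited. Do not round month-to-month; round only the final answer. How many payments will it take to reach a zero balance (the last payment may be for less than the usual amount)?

37 payments

Monthly rate r = 25.1%/12 = 2.09167% = 0.0209167.
Recurrence: B ← B·(1+r) − £85.00.
Month 1: interest £45.18; balance after payment £2,120.18.
Month 2: interest £44.35; balance after payment £2,079.53.
Closed form: n = −ln(1 − rB₀/P)/ln(1+r) = −ln(0.46847)/ln(1.02092) ≈ 36.630, so the balance reaches zero during payment 37.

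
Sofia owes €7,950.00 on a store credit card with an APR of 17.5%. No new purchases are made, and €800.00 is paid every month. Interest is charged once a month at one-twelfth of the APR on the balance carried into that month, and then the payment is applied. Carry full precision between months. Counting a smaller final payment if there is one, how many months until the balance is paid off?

Monthly rate r = 17.5%/12 = 1.45833% = 0.0145833.
Recurrence: B ← B·(1+r) − €800.00.
Month 1: interest €115.94; balance after payment €7,265.94.
Month 2: interest €105.96; balance after payment €6,571.90.
Closed form: n = −ln(1 − rB₀/P)/ln(1+r) = −ln(0.85508)/ln(1.01458) ≈ 10.814, so the balance reaches zero during payment 11.

11 months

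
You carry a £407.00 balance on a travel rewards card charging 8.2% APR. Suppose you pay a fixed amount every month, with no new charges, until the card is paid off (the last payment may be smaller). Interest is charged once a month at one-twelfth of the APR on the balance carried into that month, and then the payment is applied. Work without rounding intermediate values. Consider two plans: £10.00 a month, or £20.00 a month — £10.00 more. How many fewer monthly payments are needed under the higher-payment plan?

26 fewer payments

Monthly rate r = 8.2%/12 = 0.683333% = 0.00683333.
At £10.00/mo: n = ⌈−ln(1 − rB₀/P)/ln(1+r)⌉ = 48 payments (last £8.55); total interest = total paid − £407.00 = £71.55.
At £20.00/mo: 22 payments (last £19.73); total interest £32.73.
Payments saved = 48 − 22 = 26.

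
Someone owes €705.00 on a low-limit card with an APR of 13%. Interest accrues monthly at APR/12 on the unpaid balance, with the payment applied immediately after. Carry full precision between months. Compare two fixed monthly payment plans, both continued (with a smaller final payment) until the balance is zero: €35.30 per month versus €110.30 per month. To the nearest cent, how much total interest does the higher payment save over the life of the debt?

Monthly rate r = 13%/12 = 1.08333% = 0.0108333.
At €35.30/mo: n = ⌈−ln(1 − rB₀/P)/ln(1+r)⌉ = 23 payments (last €22.17); total interest = total paid − €705.00 = €93.77.
At €110.30/mo: 7 payments (last €72.88); total interest €29.68.
Interest saved = €93.77 − €29.68 = €64.09.

€64.09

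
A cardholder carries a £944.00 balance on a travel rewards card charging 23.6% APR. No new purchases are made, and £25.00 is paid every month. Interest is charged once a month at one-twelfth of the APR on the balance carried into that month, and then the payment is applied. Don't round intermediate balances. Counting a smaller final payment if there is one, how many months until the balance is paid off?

70 payments

Monthly rate r = 23.6%/12 = 1.96667% = 0.0196667.
Recurrence: B ← B·(1+r) − £25.00.
Month 1: interest £18.57; balance after payment £937.57.
Month 2: interest £18.44; balance after payment £931.00.
Closed form: n = −ln(1 − rB₀/P)/ln(1+r) = −ln(0.25739)/ln(1.01967) ≈ 69.685, so the balance reaches zero during payment 70.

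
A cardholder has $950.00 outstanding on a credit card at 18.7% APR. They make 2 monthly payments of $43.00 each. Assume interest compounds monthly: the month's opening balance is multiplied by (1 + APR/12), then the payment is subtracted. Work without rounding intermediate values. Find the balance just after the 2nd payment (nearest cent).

$893.17

Monthly rate r = 18.7%/12 = 1.55833% = 0.0155833.
Each month: B ← B·(1+r) − $43.00.
Month 1: interest $14.80; balance after payment $921.80.
Month 2: interest $14.36; balance after payment $893.17.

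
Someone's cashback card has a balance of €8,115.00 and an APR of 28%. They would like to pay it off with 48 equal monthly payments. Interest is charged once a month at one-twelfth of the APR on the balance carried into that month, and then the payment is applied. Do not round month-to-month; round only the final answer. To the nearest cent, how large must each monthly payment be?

Monthly rate r = 28%/12 = 2.33333% = 0.0233333.
Level-payment amortization: P = B₀·r / (1 − (1+r)^(−n)) = 8115.00·0.0233333 / (1 − 1.02333^(−48)).
Denominator 1 − (1+r)^(−48) = 0.669494871.
P = 189.35 / 0.669494871 ≈ 282.83.

€282.83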